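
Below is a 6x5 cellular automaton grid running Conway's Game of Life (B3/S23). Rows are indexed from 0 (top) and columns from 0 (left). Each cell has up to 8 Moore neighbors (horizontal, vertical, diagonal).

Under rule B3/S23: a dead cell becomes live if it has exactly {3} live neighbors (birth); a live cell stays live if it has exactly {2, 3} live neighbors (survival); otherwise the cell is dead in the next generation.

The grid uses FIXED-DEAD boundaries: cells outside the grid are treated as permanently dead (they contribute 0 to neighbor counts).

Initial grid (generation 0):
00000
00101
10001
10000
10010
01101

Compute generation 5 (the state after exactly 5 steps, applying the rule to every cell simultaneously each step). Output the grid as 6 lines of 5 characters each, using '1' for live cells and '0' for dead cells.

Answer: 01000
10100
10100
01000
01010
01110

Derivation:
Simulating step by step:
Generation 0 (given above): 10 live cells
Generation 1: 11 live cells
00000
00010
01010
11000
10110
01110
Generation 2: 9 live cells
00000
00100
11000
10010
10010
01010
Generation 3: 11 live cells
00000
01000
11100
10100
11011
00100
Generation 4: 10 live cells
00000
11100
10100
00000
10010
01110
Generation 5: 11 live cells
(generation 5 grid is the final answer)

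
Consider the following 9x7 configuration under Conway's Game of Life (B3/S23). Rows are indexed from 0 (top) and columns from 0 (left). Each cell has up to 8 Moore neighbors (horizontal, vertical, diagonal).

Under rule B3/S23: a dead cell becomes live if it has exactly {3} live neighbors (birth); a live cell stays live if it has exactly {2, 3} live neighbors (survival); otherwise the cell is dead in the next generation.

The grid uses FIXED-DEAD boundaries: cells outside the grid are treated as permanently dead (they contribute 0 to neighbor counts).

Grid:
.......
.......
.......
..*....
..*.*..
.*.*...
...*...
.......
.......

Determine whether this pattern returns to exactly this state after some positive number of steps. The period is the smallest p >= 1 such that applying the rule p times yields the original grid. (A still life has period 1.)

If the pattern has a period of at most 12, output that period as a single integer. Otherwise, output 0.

Answer: 2

Derivation:
Simulating and comparing each generation to the original:
Gen 0 (original, given above): 6 live cells
Gen 1: 6 live cells, differs from original
Gen 2: 6 live cells, MATCHES original -> period = 2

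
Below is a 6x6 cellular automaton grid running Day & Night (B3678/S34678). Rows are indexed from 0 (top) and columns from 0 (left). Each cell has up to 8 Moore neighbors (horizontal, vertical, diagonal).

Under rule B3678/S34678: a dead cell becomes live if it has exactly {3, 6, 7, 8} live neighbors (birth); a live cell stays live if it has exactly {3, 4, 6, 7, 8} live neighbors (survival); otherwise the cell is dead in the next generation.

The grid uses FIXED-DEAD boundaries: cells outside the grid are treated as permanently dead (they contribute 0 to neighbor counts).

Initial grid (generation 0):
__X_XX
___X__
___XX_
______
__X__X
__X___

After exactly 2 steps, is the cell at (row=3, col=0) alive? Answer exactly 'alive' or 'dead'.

Answer: dead

Derivation:
Simulating step by step:
Generation 0 (given above): 9 live cells
Generation 1: 6 live cells
___X__
__XX_X
______
___XX_
______
______
Generation 2: 4 live cells
__X_X_
____X_
__X___
______
______
______

Cell (3,0) at generation 2: 0 -> dead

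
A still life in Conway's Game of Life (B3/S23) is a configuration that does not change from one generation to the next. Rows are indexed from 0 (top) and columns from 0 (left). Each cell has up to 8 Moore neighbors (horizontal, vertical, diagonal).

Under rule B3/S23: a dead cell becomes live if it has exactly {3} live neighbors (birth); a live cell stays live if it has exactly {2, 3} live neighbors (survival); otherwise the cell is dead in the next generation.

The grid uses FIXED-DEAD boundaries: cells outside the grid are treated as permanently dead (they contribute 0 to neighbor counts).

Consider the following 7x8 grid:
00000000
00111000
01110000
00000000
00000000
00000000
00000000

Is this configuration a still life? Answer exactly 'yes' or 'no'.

Answer: no

Derivation:
Compute generation 1 and compare to generation 0 (given above):
Generation 1:
00010000
01001000
01001000
00100000
00000000
00000000
00000000
Cell (0,3) differs: gen0=0 vs gen1=1 -> NOT a still life.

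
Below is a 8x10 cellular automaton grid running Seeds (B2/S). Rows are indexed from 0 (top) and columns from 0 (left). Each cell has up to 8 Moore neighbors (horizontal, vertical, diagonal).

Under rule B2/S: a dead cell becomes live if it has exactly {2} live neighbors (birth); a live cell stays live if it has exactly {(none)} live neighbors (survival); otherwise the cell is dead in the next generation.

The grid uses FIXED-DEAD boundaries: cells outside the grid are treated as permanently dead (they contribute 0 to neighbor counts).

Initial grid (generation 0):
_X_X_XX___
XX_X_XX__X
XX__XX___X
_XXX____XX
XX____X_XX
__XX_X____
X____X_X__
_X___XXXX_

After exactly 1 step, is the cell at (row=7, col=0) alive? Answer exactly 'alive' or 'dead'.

Answer: alive

Derivation:
Simulating step by step:
Generation 0 (given above): 36 live cells
Generation 1: 10 live cells
_______X__
_______XX_
_______X__
______X___
_____X____
_________X
___X______
X___X_____

Cell (7,0) at generation 1: 1 -> alive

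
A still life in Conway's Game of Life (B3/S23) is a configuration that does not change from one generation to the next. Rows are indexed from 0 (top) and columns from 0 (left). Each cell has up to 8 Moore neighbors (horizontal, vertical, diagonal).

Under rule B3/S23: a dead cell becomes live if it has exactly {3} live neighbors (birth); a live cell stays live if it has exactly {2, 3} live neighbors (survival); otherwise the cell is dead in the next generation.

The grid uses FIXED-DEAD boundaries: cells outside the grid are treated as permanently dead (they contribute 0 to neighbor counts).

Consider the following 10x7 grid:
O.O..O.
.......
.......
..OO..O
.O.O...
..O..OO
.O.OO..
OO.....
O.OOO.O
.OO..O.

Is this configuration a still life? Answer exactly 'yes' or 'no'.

Compute generation 1 and compare to generation 0 (given above):
Generation 1:
.......
.......
.......
..OO...
.O.OOOO
.O...O.
OO.OOO.
O....O.
O..OOO.
.OO.OO.
Cell (0,0) differs: gen0=1 vs gen1=0 -> NOT a still life.

Answer: no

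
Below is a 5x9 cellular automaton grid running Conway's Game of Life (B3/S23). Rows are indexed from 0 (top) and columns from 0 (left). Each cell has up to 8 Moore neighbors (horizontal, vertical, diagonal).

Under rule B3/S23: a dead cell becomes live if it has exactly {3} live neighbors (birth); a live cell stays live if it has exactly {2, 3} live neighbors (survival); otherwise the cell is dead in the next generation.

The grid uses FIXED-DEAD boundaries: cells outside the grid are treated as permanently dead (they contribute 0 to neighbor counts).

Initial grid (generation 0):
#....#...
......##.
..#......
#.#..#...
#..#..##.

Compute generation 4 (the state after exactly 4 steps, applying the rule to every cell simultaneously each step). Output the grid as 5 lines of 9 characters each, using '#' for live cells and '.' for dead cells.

Simulating step by step:
Generation 0 (given above): 12 live cells
Generation 1: 9 live cells
......#..
......#..
.#....#..
..##..#..
.#....#..
Generation 2: 13 live cells
.........
.....###.
..#..###.
.##..###.
..#......
Generation 3: 15 live cells
......#..
.....#.#.
.##.#...#
.###.#.#.
.##...#..
Generation 4: 17 live cells
(generation 4 grid is the final answer)

Answer: ......#..
.....###.
.#..##.##
#...####.
.#.#..#..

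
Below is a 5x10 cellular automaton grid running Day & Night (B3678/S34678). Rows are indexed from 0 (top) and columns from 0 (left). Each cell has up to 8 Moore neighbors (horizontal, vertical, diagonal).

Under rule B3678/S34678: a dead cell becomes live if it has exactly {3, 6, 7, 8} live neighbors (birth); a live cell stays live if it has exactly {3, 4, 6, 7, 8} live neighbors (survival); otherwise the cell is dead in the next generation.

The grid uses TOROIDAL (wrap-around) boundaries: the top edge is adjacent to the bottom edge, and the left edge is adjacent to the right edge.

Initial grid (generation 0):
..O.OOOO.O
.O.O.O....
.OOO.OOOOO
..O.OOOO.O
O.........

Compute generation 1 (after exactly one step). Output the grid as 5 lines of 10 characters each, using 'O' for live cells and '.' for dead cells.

Answer: OO.OOOO...
.OOOO.O..O
.O.OO.OOO.
..O.OO.O.O
.O...OO..O

Derivation:
Simulating step by step:
Generation 0 (given above): 24 live cells
Generation 1: 27 live cells
(generation 1 grid is the final answer)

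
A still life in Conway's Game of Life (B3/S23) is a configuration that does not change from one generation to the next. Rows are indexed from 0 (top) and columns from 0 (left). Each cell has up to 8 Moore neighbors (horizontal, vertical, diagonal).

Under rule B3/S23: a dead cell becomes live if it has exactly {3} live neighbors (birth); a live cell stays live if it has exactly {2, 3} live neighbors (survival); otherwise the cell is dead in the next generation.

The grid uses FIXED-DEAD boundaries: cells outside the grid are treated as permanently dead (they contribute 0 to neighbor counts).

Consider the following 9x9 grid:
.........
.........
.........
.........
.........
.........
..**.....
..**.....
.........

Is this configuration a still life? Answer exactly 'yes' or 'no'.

Compute generation 1 and compare to generation 0 (given above):
Generation 1:
.........
.........
.........
.........
.........
.........
..**.....
..**.....
.........
The grids are IDENTICAL -> still life.

Answer: yes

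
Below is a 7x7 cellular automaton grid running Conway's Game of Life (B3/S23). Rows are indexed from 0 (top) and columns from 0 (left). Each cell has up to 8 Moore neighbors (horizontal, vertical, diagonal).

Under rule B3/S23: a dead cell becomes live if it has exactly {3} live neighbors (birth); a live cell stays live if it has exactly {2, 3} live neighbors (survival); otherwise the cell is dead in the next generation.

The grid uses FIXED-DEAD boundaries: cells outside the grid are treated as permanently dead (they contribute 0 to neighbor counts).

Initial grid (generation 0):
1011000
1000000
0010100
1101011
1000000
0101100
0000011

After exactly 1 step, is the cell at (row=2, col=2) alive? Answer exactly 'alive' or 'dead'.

Answer: alive

Derivation:
Simulating step by step:
Generation 0 (given above): 17 live cells
Generation 1: 20 live cells
0100000
0010000
1011110
1111110
1001010
0000110
0000110

Cell (2,2) at generation 1: 1 -> alive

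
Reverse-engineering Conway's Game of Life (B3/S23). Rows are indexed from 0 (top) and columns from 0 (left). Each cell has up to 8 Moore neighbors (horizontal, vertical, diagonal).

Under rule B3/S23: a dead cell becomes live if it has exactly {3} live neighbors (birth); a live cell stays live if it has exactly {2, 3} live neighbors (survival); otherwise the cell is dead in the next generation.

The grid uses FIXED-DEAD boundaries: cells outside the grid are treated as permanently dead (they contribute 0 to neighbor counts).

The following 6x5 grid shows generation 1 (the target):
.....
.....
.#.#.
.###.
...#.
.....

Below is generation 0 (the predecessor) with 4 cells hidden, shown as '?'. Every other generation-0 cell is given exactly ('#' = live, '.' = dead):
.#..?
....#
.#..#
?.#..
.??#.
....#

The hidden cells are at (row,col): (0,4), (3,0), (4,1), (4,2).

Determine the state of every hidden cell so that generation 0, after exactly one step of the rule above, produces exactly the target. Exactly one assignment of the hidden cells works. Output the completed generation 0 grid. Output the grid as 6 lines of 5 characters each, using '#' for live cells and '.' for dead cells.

Hidden generation-0 cells (in order): (0,4), (3,0), (4,1), (4,2).
A hidden cell only influences target cells in its own 3x3 neighborhood. Try each of the 2^4 = 16 assignments, step the completed generation 0 forward once under B3/S23, and compare with the target:
  (0,4)=. (3,0)=. (4,1)=. (4,2)=. -> step gives (2,1)='.' but target has '#' -> reject
  (0,4)=. (3,0)=. (4,1)=. (4,2)=# -> step gives (2,1)='.' but target has '#' -> reject
  (0,4)=. (3,0)=. (4,1)=# (4,2)=. -> step gives (2,1)='.' but target has '#' -> reject
  (0,4)=. (3,0)=. (4,1)=# (4,2)=# -> step gives (2,1)='.' but target has '#' -> reject
  (0,4)=. (3,0)=# (4,1)=. (4,2)=. -> step reproduces the target at every cell -> ACCEPT
  (0,4)=. (3,0)=# (4,1)=. (4,2)=# -> step gives (3,1)='.' but target has '#' -> reject
  (0,4)=. (3,0)=# (4,1)=# (4,2)=. -> step gives (3,0)='#' but target has '.' -> reject
  (0,4)=. (3,0)=# (4,1)=# (4,2)=# -> step gives (3,0)='#' but target has '.' -> reject
  (0,4)=# (3,0)=. (4,1)=. (4,2)=. -> step gives (1,3)='#' but target has '.' -> reject
  (0,4)=# (3,0)=. (4,1)=. (4,2)=# -> step gives (1,3)='#' but target has '.' -> reject
  (0,4)=# (3,0)=. (4,1)=# (4,2)=. -> step gives (1,3)='#' but target has '.' -> reject
  (0,4)=# (3,0)=. (4,1)=# (4,2)=# -> step gives (1,3)='#' but target has '.' -> reject
  (0,4)=# (3,0)=# (4,1)=. (4,2)=. -> step gives (1,3)='#' but target has '.' -> reject
  (0,4)=# (3,0)=# (4,1)=. (4,2)=# -> step gives (1,3)='#' but target has '.' -> reject
  (0,4)=# (3,0)=# (4,1)=# (4,2)=. -> step gives (1,3)='#' but target has '.' -> reject
  (0,4)=# (3,0)=# (4,1)=# (4,2)=# -> step gives (1,3)='#' but target has '.' -> reject
Unique solution: (0,4)=dead, (3,0)=live, (4,1)=dead, (4,2)=dead.
Check: live-neighbor counts of every cell in the completed generation 0:
10111
22221
22231
13232
12222
00121
Applying B3/S23 to generation 0 with these counts gives:
.....
.....
.#.#.
.###.
...#.
.....
which matches the target exactly.

Answer: .#...
....#
.#..#
#.#..
...#.
....#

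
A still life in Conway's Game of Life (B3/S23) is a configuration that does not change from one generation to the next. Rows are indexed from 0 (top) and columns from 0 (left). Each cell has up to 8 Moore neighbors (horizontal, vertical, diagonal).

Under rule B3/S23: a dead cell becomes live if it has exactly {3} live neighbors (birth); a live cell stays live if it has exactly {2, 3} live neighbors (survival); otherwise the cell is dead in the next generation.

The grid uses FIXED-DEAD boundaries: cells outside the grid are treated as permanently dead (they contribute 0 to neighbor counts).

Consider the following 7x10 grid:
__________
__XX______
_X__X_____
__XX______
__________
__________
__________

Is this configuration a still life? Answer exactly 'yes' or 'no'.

Answer: yes

Derivation:
Compute generation 1 and compare to generation 0 (given above):
Generation 1:
__________
__XX______
_X__X_____
__XX______
__________
__________
__________
The grids are IDENTICAL -> still life.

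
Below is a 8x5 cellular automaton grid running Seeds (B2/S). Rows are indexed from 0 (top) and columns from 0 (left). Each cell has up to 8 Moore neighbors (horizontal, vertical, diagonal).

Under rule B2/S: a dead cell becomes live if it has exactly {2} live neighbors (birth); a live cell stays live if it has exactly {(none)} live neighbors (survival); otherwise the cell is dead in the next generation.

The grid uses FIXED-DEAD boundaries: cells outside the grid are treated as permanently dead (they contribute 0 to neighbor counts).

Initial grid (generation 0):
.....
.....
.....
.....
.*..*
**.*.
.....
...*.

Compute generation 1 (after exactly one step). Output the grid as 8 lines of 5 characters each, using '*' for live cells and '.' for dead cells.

Answer: .....
.....
.....
.....
...*.
....*
**.**
.....

Derivation:
Simulating step by step:
Generation 0 (given above): 6 live cells
Generation 1: 6 live cells
(generation 1 grid is the final answer)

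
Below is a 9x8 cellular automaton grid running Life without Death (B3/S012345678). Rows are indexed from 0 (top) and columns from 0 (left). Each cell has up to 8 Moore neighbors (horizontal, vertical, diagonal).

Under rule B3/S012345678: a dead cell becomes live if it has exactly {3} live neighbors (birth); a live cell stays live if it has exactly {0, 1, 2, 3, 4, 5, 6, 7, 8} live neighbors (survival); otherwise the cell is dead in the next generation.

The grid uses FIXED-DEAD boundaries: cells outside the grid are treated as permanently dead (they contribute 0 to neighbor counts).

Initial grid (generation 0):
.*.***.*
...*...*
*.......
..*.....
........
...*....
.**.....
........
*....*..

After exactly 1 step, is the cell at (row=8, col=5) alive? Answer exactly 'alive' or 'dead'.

Simulating step by step:
Generation 0 (given above): 14 live cells
Generation 1: 20 live cells
.*******
..**..**
*.......
..*.....
........
..**....
.**.....
.*......
*....*..

Cell (8,5) at generation 1: 1 -> alive

Answer: alive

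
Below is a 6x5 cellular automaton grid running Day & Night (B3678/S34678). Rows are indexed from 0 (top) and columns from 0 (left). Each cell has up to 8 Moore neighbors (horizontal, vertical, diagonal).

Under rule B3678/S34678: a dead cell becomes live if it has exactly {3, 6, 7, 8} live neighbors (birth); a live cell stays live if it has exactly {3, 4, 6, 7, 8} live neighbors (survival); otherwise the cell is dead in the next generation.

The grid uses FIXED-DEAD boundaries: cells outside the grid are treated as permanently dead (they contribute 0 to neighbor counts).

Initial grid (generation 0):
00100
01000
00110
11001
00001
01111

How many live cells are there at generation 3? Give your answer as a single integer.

Answer: 2

Derivation:
Simulating step by step:
Generation 0 (given above): 12 live cells
Generation 1: 7 live cells
00000
00010
10100
00100
10001
00010
Generation 2: 4 live cells
00000
00000
01010
00010
00010
00000
Generation 3: 2 live cells
00000
00000
00100
00001
00000
00000
Population at generation 3: 2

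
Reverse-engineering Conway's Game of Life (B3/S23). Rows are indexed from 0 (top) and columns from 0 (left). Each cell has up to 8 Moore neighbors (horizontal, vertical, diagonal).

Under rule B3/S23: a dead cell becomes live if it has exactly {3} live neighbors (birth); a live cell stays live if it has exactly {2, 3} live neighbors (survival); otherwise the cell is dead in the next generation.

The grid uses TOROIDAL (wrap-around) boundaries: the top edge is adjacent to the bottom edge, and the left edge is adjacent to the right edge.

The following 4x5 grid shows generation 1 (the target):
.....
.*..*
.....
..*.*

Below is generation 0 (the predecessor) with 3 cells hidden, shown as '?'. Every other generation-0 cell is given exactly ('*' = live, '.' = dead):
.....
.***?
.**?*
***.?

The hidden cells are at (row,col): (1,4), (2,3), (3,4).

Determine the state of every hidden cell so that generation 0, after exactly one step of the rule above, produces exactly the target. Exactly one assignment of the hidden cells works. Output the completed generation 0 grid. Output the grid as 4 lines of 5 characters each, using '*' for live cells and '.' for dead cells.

Answer: .....
.****
.**.*
***.*

Derivation:
Hidden generation-0 cells (in order): (1,4), (2,3), (3,4).
A hidden cell only influences target cells in its own 3x3 neighborhood. Try each of the 2^3 = 8 assignments, step the completed generation 0 forward once under B3/S23, and compare with the target:
  (1,4)=. (2,3)=. (3,4)=. -> step gives (0,0)='*' but target has '.' -> reject
  (1,4)=. (2,3)=. (3,4)=* -> step gives (0,4)='*' but target has '.' -> reject
  (1,4)=. (2,3)=* (3,4)=. -> step gives (0,0)='*' but target has '.' -> reject
  (1,4)=. (2,3)=* (3,4)=* -> step gives (0,4)='*' but target has '.' -> reject
  (1,4)=* (2,3)=. (3,4)=. -> step gives (0,4)='*' but target has '.' -> reject
  (1,4)=* (2,3)=. (3,4)=* -> step reproduces the target at every cell -> ACCEPT
  (1,4)=* (2,3)=* (3,4)=. -> step gives (0,4)='*' but target has '.' -> reject
  (1,4)=* (2,3)=* (3,4)=* -> step gives (3,2)='.' but target has '*' -> reject
Unique solution: (1,4)=live, (2,3)=dead, (3,4)=live.
Check: live-neighbor counts of every cell in the completed generation 0:
55554
43442
76674
44342
Applying B3/S23 to generation 0 with these counts gives:
.....
.*..*
.....
..*.*
which matches the target exactly.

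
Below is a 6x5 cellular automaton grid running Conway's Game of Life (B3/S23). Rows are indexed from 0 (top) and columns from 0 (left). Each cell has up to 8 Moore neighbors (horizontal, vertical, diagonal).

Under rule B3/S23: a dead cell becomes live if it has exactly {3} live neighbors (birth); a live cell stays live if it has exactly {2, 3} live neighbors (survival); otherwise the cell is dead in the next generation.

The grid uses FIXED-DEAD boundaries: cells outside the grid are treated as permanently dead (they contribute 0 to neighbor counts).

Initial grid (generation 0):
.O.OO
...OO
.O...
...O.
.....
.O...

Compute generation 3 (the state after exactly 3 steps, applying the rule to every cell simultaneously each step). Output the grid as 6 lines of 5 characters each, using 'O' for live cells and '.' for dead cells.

Answer: .....
.....
...O.
...O.
.....
.....

Derivation:
Simulating step by step:
Generation 0 (given above): 8 live cells
Generation 1: 8 live cells
..OOO
...OO
..OOO
.....
.....
.....
Generation 2: 5 live cells
..O.O
.....
..O.O
...O.
.....
.....
Generation 3: 2 live cells
(generation 3 grid is the final answer)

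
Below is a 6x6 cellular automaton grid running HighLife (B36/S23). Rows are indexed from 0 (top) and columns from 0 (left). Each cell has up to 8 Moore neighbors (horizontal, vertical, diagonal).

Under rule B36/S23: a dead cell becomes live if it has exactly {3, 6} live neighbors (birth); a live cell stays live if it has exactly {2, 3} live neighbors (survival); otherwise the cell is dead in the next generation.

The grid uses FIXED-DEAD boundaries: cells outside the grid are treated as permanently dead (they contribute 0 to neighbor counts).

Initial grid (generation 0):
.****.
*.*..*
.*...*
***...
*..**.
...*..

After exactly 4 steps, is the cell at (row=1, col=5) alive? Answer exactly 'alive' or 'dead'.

Answer: alive

Derivation:
Simulating step by step:
Generation 0 (given above): 16 live cells
Generation 1: 15 live cells
.****.
*....*
......
*.***.
*..**.
...**.
Generation 2: 18 live cells
.****.
.****.
.*.**.
.**.*.
.*...*
...**.
Generation 3: 13 live cells
.*..*.
*....*
*....*
**..**
.*...*
....*.
Generation 4: 13 live cells
......
**..**
*....*
**..**
**...*
......

Cell (1,5) at generation 4: 1 -> alive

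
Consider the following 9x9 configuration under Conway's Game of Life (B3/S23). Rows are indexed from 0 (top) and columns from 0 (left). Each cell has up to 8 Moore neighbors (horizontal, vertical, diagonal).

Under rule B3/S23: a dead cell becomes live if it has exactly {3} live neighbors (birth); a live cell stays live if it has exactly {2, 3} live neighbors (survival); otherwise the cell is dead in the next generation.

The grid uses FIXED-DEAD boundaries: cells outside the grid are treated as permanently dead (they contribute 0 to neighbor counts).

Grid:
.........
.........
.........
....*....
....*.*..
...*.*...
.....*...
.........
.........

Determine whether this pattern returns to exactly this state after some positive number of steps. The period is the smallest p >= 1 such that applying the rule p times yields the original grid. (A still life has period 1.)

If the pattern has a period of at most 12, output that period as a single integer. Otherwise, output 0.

Answer: 2

Derivation:
Simulating and comparing each generation to the original:
Gen 0 (original, given above): 6 live cells
Gen 1: 6 live cells, differs from original
Gen 2: 6 live cells, MATCHES original -> period = 2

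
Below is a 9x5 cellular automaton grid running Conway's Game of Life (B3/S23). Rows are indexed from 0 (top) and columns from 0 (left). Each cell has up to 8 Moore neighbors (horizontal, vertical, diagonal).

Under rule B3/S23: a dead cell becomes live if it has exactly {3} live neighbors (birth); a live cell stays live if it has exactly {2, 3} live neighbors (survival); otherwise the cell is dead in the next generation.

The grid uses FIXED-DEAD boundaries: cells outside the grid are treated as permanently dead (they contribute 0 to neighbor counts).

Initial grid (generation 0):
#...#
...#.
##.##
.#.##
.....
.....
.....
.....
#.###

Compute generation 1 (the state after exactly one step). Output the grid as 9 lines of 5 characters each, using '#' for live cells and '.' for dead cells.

Answer: .....
####.
##...
##.##
.....
.....
.....
...#.
...#.

Derivation:
Simulating step by step:
Generation 0 (given above): 14 live cells
Generation 1: 12 live cells
(generation 1 grid is the final answer)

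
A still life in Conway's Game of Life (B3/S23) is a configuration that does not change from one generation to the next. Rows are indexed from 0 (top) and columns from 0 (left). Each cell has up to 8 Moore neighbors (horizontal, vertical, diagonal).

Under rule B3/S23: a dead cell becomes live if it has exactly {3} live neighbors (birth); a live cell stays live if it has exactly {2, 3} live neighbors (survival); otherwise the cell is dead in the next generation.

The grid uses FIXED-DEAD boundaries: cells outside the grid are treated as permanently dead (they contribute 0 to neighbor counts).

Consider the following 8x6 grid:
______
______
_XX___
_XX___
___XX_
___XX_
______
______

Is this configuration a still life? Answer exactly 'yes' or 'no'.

Answer: no

Derivation:
Compute generation 1 and compare to generation 0 (given above):
Generation 1:
______
______
_XX___
_X____
____X_
___XX_
______
______
Cell (3,2) differs: gen0=1 vs gen1=0 -> NOT a still life.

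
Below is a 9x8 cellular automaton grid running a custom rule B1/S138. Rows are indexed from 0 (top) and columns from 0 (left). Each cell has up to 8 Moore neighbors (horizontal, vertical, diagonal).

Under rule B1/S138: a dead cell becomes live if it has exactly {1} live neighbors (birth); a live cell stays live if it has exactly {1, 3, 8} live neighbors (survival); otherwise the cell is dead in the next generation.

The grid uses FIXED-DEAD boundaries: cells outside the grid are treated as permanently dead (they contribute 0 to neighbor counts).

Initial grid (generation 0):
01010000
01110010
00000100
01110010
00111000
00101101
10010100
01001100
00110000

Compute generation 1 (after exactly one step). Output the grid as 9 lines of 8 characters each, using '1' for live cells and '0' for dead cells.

Answer: 00000111
00000011
00000000
10000011
10000000
10100100
10010001
00000000
10000010

Derivation:
Simulating step by step:
Generation 0 (given above): 26 live cells
Generation 1: 17 live cells
(generation 1 grid is the final answer)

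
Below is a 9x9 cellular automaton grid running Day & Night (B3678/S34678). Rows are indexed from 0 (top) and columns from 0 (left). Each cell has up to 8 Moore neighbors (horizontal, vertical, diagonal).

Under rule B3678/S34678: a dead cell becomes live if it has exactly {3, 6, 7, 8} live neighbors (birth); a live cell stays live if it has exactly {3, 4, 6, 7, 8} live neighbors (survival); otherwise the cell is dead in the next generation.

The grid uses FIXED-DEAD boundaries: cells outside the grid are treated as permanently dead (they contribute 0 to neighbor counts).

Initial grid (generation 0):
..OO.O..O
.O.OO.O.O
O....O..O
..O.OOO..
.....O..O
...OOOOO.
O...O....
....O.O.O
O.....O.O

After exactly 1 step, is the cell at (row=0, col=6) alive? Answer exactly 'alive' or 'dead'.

Simulating step by step:
Generation 0 (given above): 31 live cells
Generation 1: 20 live cells
..OO...O.
...OO....
.OO......
....OOOO.
....OOO..
....OOO..
....OO...
.........
.....O...

Cell (0,6) at generation 1: 0 -> dead

Answer: dead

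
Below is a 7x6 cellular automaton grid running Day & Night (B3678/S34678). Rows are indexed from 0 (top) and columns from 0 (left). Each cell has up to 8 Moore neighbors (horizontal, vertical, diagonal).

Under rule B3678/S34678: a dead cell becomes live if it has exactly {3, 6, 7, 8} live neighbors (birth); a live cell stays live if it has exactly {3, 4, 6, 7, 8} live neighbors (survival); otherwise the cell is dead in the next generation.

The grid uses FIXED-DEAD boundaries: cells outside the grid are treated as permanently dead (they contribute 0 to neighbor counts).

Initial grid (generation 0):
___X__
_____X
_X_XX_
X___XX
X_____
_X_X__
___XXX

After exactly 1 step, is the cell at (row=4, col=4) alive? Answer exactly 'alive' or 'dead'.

Answer: alive

Derivation:
Simulating step by step:
Generation 0 (given above): 14 live cells
Generation 1: 11 live cells
______
__XX__
____X_
_X_XX_
_X__X_
__X___
__X_X_

Cell (4,4) at generation 1: 1 -> alive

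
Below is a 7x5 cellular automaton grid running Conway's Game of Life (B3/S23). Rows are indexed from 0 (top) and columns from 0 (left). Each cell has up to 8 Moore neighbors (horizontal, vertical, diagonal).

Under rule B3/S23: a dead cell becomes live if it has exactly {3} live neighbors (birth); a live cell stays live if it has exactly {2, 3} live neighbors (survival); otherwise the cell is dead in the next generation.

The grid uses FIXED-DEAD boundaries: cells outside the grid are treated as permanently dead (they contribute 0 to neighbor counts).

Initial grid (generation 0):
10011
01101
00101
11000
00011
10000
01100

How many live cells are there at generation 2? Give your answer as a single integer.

Simulating step by step:
Generation 0 (given above): 15 live cells
Generation 1: 18 live cells
01111
01101
10100
01101
11000
01110
01000
Generation 2: 9 live cells
01001
10001
10000
00110
10000
00000
01000
Population at generation 2: 9

Answer: 9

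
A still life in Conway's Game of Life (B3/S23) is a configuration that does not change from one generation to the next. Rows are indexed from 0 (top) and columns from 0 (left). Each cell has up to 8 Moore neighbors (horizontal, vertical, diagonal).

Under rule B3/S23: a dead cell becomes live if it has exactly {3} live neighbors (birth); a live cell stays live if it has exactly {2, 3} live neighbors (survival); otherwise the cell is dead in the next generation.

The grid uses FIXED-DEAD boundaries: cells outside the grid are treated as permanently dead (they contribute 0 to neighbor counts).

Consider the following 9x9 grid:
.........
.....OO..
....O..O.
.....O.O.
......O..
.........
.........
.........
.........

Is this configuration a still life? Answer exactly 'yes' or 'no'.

Answer: yes

Derivation:
Compute generation 1 and compare to generation 0 (given above):
Generation 1:
.........
.....OO..
....O..O.
.....O.O.
......O..
.........
.........
.........
.........
The grids are IDENTICAL -> still life.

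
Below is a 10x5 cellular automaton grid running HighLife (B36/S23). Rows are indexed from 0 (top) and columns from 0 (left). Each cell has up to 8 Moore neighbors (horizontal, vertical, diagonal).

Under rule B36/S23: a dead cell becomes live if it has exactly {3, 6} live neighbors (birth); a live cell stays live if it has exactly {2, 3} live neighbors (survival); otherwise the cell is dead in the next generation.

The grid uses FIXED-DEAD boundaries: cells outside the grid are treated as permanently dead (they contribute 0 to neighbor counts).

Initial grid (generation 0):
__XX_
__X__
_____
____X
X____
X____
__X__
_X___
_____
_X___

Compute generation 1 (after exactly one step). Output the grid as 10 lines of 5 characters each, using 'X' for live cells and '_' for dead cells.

Simulating step by step:
Generation 0 (given above): 9 live cells
Generation 1: 6 live cells
(generation 1 grid is the final answer)

Answer: __XX_
__XX_
_____
_____
_____
_X___
_X___
_____
_____
_____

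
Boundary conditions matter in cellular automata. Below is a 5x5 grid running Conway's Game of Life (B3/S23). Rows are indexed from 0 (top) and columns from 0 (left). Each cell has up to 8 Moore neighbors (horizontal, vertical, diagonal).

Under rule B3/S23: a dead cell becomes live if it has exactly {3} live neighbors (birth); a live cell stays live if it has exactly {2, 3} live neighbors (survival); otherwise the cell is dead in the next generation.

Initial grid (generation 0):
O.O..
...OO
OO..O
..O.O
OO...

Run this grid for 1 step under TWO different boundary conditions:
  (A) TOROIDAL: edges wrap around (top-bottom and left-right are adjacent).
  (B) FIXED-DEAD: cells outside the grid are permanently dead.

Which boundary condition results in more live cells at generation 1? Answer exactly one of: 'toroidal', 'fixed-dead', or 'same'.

Under TOROIDAL boundary, generation 1:
O.OO.
..OO.
.OO..
..OOO
O.OOO
Population = 14

Under FIXED-DEAD boundary, generation 1:
...O.
O.OOO
.OO.O
..OO.
.O...
Population = 11

Comparison: toroidal=14, fixed-dead=11 -> toroidal

Answer: toroidal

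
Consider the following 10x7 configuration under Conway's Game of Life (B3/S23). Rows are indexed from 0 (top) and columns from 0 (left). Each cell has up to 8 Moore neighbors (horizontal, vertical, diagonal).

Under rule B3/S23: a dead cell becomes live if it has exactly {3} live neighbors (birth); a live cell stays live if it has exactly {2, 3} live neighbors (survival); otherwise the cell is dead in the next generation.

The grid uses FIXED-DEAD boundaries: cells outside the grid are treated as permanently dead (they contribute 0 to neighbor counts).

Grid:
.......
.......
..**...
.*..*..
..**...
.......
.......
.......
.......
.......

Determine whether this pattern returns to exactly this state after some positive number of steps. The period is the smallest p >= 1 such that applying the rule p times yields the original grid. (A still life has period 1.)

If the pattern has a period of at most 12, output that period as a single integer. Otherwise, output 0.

Simulating and comparing each generation to the original:
Gen 0 (original, given above): 6 live cells
Gen 1: 6 live cells, MATCHES original -> period = 1

Answer: 1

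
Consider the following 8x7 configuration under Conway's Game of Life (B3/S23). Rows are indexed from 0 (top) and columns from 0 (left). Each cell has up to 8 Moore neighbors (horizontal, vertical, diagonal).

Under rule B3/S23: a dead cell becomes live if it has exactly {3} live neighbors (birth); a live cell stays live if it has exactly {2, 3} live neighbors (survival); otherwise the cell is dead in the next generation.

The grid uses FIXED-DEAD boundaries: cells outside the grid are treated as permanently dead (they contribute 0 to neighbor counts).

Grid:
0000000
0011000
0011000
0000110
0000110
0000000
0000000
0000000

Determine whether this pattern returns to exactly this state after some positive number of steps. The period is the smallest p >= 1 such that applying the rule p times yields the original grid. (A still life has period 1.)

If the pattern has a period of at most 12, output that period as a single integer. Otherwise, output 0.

Answer: 2

Derivation:
Simulating and comparing each generation to the original:
Gen 0 (original, given above): 8 live cells
Gen 1: 6 live cells, differs from original
Gen 2: 8 live cells, MATCHES original -> period = 2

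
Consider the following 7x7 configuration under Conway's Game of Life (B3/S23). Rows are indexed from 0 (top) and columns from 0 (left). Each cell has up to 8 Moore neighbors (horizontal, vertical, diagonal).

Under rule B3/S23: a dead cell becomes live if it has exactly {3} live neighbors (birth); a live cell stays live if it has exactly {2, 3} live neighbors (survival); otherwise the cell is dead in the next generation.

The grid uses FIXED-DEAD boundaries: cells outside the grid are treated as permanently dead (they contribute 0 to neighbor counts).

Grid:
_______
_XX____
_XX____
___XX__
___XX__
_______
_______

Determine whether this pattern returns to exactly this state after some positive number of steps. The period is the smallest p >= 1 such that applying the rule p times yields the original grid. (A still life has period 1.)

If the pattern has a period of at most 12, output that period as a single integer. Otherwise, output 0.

Simulating and comparing each generation to the original:
Gen 0 (original, given above): 8 live cells
Gen 1: 6 live cells, differs from original
Gen 2: 8 live cells, MATCHES original -> period = 2

Answer: 2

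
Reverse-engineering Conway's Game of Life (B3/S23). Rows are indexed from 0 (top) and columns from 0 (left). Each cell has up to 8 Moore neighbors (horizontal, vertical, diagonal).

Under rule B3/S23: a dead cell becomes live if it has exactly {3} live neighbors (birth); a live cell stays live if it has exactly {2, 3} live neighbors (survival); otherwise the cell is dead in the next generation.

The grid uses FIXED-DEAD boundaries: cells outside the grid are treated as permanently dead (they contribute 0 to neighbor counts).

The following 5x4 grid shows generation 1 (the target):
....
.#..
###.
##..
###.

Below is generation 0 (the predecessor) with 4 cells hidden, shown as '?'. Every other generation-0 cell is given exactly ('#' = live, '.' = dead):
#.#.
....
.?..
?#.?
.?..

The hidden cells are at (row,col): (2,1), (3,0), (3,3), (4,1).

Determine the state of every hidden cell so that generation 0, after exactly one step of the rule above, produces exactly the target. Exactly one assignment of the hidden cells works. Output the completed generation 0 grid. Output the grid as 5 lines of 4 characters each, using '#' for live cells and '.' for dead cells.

Hidden generation-0 cells (in order): (2,1), (3,0), (3,3), (4,1).
A hidden cell only influences target cells in its own 3x3 neighborhood. Try each of the 2^4 = 16 assignments, step the completed generation 0 forward once under B3/S23, and compare with the target:
  (2,1)=. (3,0)=. (3,3)=. (4,1)=. -> step gives (1,1)='.' but target has '#' -> reject
  (2,1)=. (3,0)=. (3,3)=. (4,1)=# -> step gives (1,1)='.' but target has '#' -> reject
  (2,1)=. (3,0)=. (3,3)=# (4,1)=. -> step gives (1,1)='.' but target has '#' -> reject
  (2,1)=. (3,0)=. (3,3)=# (4,1)=# -> step gives (1,1)='.' but target has '#' -> reject
  (2,1)=. (3,0)=# (3,3)=. (4,1)=. -> step gives (1,1)='.' but target has '#' -> reject
  (2,1)=. (3,0)=# (3,3)=. (4,1)=# -> step gives (1,1)='.' but target has '#' -> reject
  (2,1)=. (3,0)=# (3,3)=# (4,1)=. -> step gives (1,1)='.' but target has '#' -> reject
  (2,1)=. (3,0)=# (3,3)=# (4,1)=# -> step gives (1,1)='.' but target has '#' -> reject
  (2,1)=# (3,0)=. (3,3)=. (4,1)=. -> step gives (2,0)='.' but target has '#' -> reject
  (2,1)=# (3,0)=. (3,3)=. (4,1)=# -> step gives (2,0)='.' but target has '#' -> reject
  (2,1)=# (3,0)=. (3,3)=# (4,1)=. -> step gives (2,0)='.' but target has '#' -> reject
  (2,1)=# (3,0)=. (3,3)=# (4,1)=# -> step gives (2,0)='.' but target has '#' -> reject
  (2,1)=# (3,0)=# (3,3)=. (4,1)=. -> step gives (2,2)='.' but target has '#' -> reject
  (2,1)=# (3,0)=# (3,3)=. (4,1)=# -> step gives (2,2)='.' but target has '#' -> reject
  (2,1)=# (3,0)=# (3,3)=# (4,1)=. -> step gives (3,2)='#' but target has '.' -> reject
  (2,1)=# (3,0)=# (3,3)=# (4,1)=# -> step reproduces the target at every cell -> ACCEPT
Unique solution: (2,1)=live, (3,0)=live, (3,3)=live, (4,1)=live.
Check: live-neighbor counts of every cell in the completed generation 0:
0201
2321
3231
3340
3231
Applying B3/S23 to generation 0 with these counts gives:
....
.#..
###.
##..
###.
which matches the target exactly.

Answer: #.#.
....
.#..
##.#
.#..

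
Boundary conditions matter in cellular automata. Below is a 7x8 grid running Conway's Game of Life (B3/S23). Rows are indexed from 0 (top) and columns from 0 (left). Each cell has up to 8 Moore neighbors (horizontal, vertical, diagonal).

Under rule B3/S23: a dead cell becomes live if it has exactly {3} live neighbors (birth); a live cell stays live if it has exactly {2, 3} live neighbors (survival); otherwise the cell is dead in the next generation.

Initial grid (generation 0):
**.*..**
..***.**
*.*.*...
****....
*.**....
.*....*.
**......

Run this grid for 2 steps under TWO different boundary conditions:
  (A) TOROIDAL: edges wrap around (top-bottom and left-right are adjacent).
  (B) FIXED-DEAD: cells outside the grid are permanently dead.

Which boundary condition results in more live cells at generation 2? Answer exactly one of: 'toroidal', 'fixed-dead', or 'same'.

Answer: toroidal

Derivation:
Under TOROIDAL boundary, generation 2:
...**.**
......**
*..**.*.
.*.****.
......*.
*.....**
....*.**
Population = 22

Under FIXED-DEAD boundary, generation 2:
...**..*
**.....*
**.**.*.
**.***..
........
**......
........
Population = 18

Comparison: toroidal=22, fixed-dead=18 -> toroidal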